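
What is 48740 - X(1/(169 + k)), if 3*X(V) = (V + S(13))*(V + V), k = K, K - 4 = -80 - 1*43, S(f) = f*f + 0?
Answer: 60922183/1250 ≈ 48738.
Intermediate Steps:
S(f) = f² (S(f) = f² + 0 = f²)
K = -119 (K = 4 + (-80 - 1*43) = 4 + (-80 - 43) = 4 - 123 = -119)
k = -119
X(V) = 2*V*(169 + V)/3 (X(V) = ((V + 13²)*(V + V))/3 = ((V + 169)*(2*V))/3 = ((169 + V)*(2*V))/3 = (2*V*(169 + V))/3 = 2*V*(169 + V)/3)
48740 - X(1/(169 + k)) = 48740 - 2*(169 + 1/(169 - 119))/(3*(169 - 119)) = 48740 - 2*(169 + 1/50)/(3*50) = 48740 - 2*8451/(3*50*50) = 48740 - 1*2817/1250 = 48740 - 2817/1250 = 60922183/1250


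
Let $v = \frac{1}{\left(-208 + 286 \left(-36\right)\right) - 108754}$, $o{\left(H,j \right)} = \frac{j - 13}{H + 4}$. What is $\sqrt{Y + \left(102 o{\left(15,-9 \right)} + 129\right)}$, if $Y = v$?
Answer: $\frac{\sqrt{55936933676074}}{2265902} \approx 3.3007$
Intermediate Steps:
$o{\left(H,j \right)} = \frac{-13 + j}{4 + H}$
$v = - \frac{1}{119258}$ ($v = \frac{1}{\left(-208 - 10296\right) - 108754} = \frac{1}{-10504 - 108754} = \frac{1}{-119258} = - \frac{1}{119258} \approx -8.3852 \cdot 10^{-6}$)
$Y = - \frac{1}{119258} \approx -8.3852 \cdot 10^{-6}$
$\sqrt{Y + \left(102 o{\left(15,-9 \right)} + 129\right)} = \sqrt{- \frac{1}{119258} + \left(102 \frac{-13 - 9}{4 + 15} + 129\right)} = \sqrt{- \frac{1}{119258} + \left(102 \cdot \frac{1}{19} \left(-22\right) + 129\right)} = \sqrt{- \frac{1}{119258} + \left(102 \left(- \frac{22}{19}\right) + 129\right)} = \sqrt{- \frac{1}{119258} + \left(- \frac{2244}{19} + 129\right)} = \sqrt{- \frac{1}{119258} + \frac{207}{19}} = \sqrt{\frac{24686387}{2265902}} = \frac{\sqrt{55936933676074}}{2265902}$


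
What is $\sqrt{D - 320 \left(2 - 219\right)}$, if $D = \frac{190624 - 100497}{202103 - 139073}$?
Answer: $\frac{\sqrt{275875586400810}}{63030} \approx 263.52$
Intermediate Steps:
$D = \frac{90127}{63030} \approx 1.4299$
$\sqrt{D - 320 \left(2 - 219\right)} = \sqrt{\frac{90127}{63030} - 320 \left(2 - 219\right)} = \sqrt{\frac{90127}{63030} - -69440} = \sqrt{\frac{90127}{63030} + 69440} = \sqrt{\frac{4376893327}{63030}} = \frac{\sqrt{275875586400810}}{63030}$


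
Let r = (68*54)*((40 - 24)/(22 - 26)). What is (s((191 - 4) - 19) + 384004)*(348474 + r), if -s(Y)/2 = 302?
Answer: 127973552400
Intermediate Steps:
s(Y) = -604 (s(Y) = -2*302 = -604)
r = -14688 (r = 3672*(16/(-4)) = 3672*(16*(-1/4)) = 3672*(-4) = -14688)
(s((191 - 4) - 19) + 384004)*(348474 + r) = (-604 + 384004)*(348474 - 14688) = 383400*333786 = 127973552400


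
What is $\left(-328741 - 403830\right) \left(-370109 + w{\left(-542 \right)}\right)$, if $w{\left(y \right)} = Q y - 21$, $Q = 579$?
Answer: $501040470308$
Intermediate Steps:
$w{\left(y \right)} = -21 + 579 y$ ($w{\left(y \right)} = 579 y - 21 = -21 + 579 y$)
$\left(-328741 - 403830\right) \left(-370109 + w{\left(-542 \right)}\right) = \left(-328741 - 403830\right) \left(-370109 + \left(-21 + 579 \left(-542\right)\right)\right) = - 732571 \left(-370109 - 313839\right) = \left(-732571\right) \left(-683948\right) = 501040470308$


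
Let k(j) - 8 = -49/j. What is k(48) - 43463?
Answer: -2085889/48 ≈ -43456.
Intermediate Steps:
k(j) = 8 - 49/j
k(48) - 43463 = (8 - 49/48) - 43463 = 335/48 - 43463 = -2085889/48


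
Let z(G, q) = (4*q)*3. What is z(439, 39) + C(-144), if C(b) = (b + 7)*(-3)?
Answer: 879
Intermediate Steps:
C(b) = -21 - 3*b (C(b) = (7 + b)*(-3) = -21 - 3*b)
z(G, q) = 12*q
z(439, 39) + C(-144) = 12*39 + (-21 - 3*(-144)) = 468 + (-21 + 432) = 468 + 411 = 879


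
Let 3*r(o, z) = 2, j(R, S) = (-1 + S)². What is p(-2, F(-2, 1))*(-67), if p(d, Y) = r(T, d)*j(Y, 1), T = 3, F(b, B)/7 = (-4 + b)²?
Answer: 0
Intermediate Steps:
F(b, B) = 7*(-4 + b)²
r(o, z) = ⅔ (r(o, z) = (⅓)*2 = ⅔)
p(d, Y) = 0 (p(d, Y) = 2*(-1 + 1)²/3 = (⅔)*0² = (⅔)*0 = 0)
p(-2, F(-2, 1))*(-67) = 0*(-67) = 0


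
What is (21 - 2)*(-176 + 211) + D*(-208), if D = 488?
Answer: -100839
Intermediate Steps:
(21 - 2)*(-176 + 211) + D*(-208) = (21 - 2)*(-176 + 211) + 488*(-208) = 19*35 - 101504 = 665 - 101504 = -100839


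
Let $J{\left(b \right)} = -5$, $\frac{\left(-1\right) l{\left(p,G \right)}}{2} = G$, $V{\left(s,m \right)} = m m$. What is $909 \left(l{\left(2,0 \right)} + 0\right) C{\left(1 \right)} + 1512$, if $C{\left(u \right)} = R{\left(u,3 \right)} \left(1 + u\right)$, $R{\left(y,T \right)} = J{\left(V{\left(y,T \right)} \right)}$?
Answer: $1512$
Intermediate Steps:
$V{\left(s,m \right)} = m^{2}$
$l{\left(p,G \right)} = - 2 G$
$R{\left(y,T \right)} = -5$
$C{\left(u \right)} = -5 - 5 u$ ($C{\left(u \right)} = - 5 \left(1 + u\right) = -5 - 5 u$)
$909 \left(l{\left(2,0 \right)} + 0\right) C{\left(1 \right)} + 1512 = 909 \left(\left(-2\right) 0 + 0\right) \left(-5 - 5\right) + 1512 = 909 \left(0 + 0\right) \left(-5 - 5\right) + 1512 = 909 \cdot 0 \left(-10\right) + 1512 = 909 \cdot 0 + 1512 = 0 + 1512 = 1512$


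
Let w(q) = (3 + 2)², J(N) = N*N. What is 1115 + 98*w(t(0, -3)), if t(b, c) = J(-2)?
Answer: 3565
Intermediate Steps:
J(N) = N²
t(b, c) = 4 (t(b, c) = (-2)² = 4)
w(q) = 25 (w(q) = 5² = 25)
1115 + 98*w(t(0, -3)) = 1115 + 98*25 = 1115 + 2450 = 3565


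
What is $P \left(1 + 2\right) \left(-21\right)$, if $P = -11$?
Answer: $693$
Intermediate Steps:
$P \left(1 + 2\right) \left(-21\right) = - 11 \left(1 + 2\right) \left(-21\right) = \left(-11\right) 3 \left(-21\right) = \left(-33\right) \left(-21\right) = 693$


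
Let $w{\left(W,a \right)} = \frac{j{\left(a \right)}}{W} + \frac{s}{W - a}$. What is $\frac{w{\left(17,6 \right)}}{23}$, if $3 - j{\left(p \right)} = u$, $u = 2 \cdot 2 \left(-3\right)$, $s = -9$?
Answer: $\frac{12}{4301} \approx 0.00279$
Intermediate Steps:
$u = -12$ ($u = 4 \left(-3\right) = -12$)
$j{\left(p \right)} = 15$ ($j{\left(p \right)} = 3 - -12 = 3 + 12 = 15$)
$w{\left(W,a \right)} = - \frac{9}{W - a} + \frac{15}{W}$ ($w{\left(W,a \right)} = \frac{15}{W} - \frac{9}{W - a} = - \frac{9}{W - a} + \frac{15}{W}$)
$\frac{w{\left(17,6 \right)}}{23} = \frac{3 \cdot \frac{1}{17} \frac{1}{17 - 6} \left(\left(-5\right) 6 + 2 \cdot 17\right)}{23} = 3 \cdot \frac{1}{17} \frac{1}{17 - 6} \left(-30 + 34\right) \frac{1}{23} = 3 \cdot \frac{1}{17} \cdot \frac{1}{11} \cdot 4 \cdot \frac{1}{23} = \frac{12}{187} \cdot \frac{1}{23} = \frac{12}{4301}$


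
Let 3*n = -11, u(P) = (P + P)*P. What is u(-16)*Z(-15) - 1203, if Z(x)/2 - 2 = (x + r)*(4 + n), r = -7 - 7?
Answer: -27161/3 ≈ -9053.7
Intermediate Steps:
r = -14
u(P) = 2*P**2 (u(P) = (2*P)*P = 2*P**2)
n = -11/3 (n = (1/3)*(-11) = -11/3 ≈ -3.6667)
Z(x) = -16/3 + 2*x/3 (Z(x) = 4 + 2*((x - 14)*(4 - 11/3)) = 4 + 2*((-14 + x)*(1/3)) = 4 + 2*(-14/3 + x/3) = 4 + (-28/3 + 2*x/3) = -16/3 + 2*x/3)
u(-16)*Z(-15) - 1203 = (2*(-16)**2)*(-16/3 + (2/3)*(-15)) - 1203 = (2*256)*(-16/3 - 10) - 1203 = 512*(-46/3) - 1203 = -23552/3 - 1203 = -27161/3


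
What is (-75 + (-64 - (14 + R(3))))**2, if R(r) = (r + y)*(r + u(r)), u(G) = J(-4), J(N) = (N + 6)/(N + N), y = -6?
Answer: 335241/16 ≈ 20953.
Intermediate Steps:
J(N) = (6 + N)/(2*N) (J(N) = (6 + N)/((2*N)) = (6 + N)*(1/(2*N)) = (6 + N)/(2*N))
u(G) = -1/4 (u(G) = (1/2)*(6 - 4)/(-4) = (1/2)*(-1/4)*2 = -1/4)
R(r) = (-6 + r)*(-1/4 + r) (R(r) = (r - 6)*(r - 1/4) = (-6 + r)*(-1/4 + r))
(-75 + (-64 - (14 + R(3))))**2 = (-75 + (-64 - (14 + (3/2 + 3**2 - 25/4*3))))**2 = (-75 + (-64 - (14 + (3/2 + 9 - 75/4))))**2 = (-75 + (-64 - (14 - 33/4)))**2 = (-75 + (-64 - 1*23/4))**2 = (-75 + (-64 - 23/4))**2 = (-75 - 279/4)**2 = (-579/4)**2 = 335241/16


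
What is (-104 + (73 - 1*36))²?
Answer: 4489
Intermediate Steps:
(-104 + (73 - 1*36))² = (-104 + (73 - 36))² = (-104 + 37)² = (-67)² = 4489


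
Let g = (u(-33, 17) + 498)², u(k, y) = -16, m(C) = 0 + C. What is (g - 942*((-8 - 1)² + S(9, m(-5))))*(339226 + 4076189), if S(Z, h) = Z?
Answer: 651467990760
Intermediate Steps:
m(C) = C
g = 232324 (g = (-16 + 498)² = 482² = 232324)
(g - 942*((-8 - 1)² + S(9, m(-5))))*(339226 + 4076189) = (232324 - 942*((-8 - 1)² + 9))*(339226 + 4076189) = (232324 - 942*((-9)² + 9))*4415415 = (232324 - 942*(81 + 9))*4415415 = (232324 - 942*90)*4415415 = (232324 - 84780)*4415415 = 147544*4415415 = 651467990760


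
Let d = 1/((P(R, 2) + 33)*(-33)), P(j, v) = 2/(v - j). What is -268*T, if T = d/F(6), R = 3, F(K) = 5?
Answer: 268/5115 ≈ 0.052395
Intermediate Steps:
d = -1/1023 (d = 1/((2/(2 - 1*3) + 33)*(-33)) = -1/33/(2/(2 - 3) + 33) = -1/33/(2/(-1) + 33) = -1/33/(2*(-1) + 33) = -1/33/(-2 + 33) = -1/33/31 = (1/31)*(-1/33) = -1/1023 ≈ -0.00097752)
T = -1/5115 (T = -1/1023/5 = -1/1023*⅕ = -1/5115 ≈ -0.00019550)
-268*T = -268*(-1/5115) = 268/5115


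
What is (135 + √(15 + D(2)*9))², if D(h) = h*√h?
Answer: (135 + √3*√(5 + 6*√2))² ≈ 19983.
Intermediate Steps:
D(h) = h^(3/2)
(135 + √(15 + D(2)*9))² = (135 + √(15 + 2^(3/2)*9))² = (135 + √(15 + (2*√2)*9))² = (135 + √(15 + 18*√2))²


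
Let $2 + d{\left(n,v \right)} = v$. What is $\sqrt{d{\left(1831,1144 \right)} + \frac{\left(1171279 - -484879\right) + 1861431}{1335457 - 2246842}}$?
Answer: $\frac{\sqrt{105040572462465}}{303795} \approx 33.736$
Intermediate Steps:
$d{\left(n,v \right)} = -2 + v$
$\sqrt{d{\left(1831,1144 \right)} + \frac{\left(1171279 - -484879\right) + 1861431}{1335457 - 2246842}} = \sqrt{\left(-2 + 1144\right) + \frac{\left(1171279 - -484879\right) + 1861431}{1335457 - 2246842}} = \sqrt{1142 + \frac{\left(1171279 + 484879\right) + 1861431}{-911385}} = \sqrt{1142 + \left(1656158 + 1861431\right) \left(- \frac{1}{911385}\right)} = \sqrt{1142 + 3517589 \left(- \frac{1}{911385}\right)} = \sqrt{1142 - \frac{3517589}{911385}} = \sqrt{\frac{1037284081}{911385}} = \frac{\sqrt{105040572462465}}{303795}$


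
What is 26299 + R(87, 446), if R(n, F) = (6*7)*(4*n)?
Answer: 40915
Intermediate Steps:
R(n, F) = 168*n (R(n, F) = 42*(4*n) = 168*n)
26299 + R(87, 446) = 26299 + 168*87 = 26299 + 14616 = 40915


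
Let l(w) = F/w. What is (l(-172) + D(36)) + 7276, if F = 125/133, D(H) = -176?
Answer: 162419475/22876 ≈ 7100.0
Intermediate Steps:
F = 125/133 (F = 125*(1/133) = 125/133 ≈ 0.93985)
l(w) = 125/(133*w)
(l(-172) + D(36)) + 7276 = ((125/133)/(-172) - 176) + 7276 = ((125/133)*(-1/172) - 176) + 7276 = (-125/22876 - 176) + 7276 = -4026301/22876 + 7276 = 162419475/22876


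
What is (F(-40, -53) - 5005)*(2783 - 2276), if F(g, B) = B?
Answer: -2564406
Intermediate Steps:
(F(-40, -53) - 5005)*(2783 - 2276) = (-53 - 5005)*(2783 - 2276) = -5058*507 = -2564406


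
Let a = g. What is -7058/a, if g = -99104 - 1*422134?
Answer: 3529/260619 ≈ 0.013541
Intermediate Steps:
g = -521238 (g = -99104 - 422134 = -521238)
a = -521238
-7058/a = -7058/(-521238) = -7058*(-1/521238) = 3529/260619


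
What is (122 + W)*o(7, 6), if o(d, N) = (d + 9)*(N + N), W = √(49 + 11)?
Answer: 23424 + 384*√15 ≈ 24911.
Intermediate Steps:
W = 2*√15 (W = √60 = 2*√15 ≈ 7.7460)
o(d, N) = 2*N*(9 + d) (o(d, N) = (9 + d)*(2*N) = 2*N*(9 + d))
(122 + W)*o(7, 6) = (122 + 2*√15)*(2*6*(9 + 7)) = (122 + 2*√15)*(2*6*16) = (122 + 2*√15)*192 = 23424 + 384*√15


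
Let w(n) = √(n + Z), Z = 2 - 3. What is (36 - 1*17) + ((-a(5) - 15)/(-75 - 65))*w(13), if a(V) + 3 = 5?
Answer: 19 + 17*√3/70 ≈ 19.421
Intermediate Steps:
a(V) = 2 (a(V) = -3 + 5 = 2)
Z = -1
w(n) = √(-1 + n) (w(n) = √(n - 1) = √(-1 + n))
(36 - 1*17) + ((-a(5) - 15)/(-75 - 65))*w(13) = (36 - 1*17) + ((-1*2 - 15)/(-75 - 65))*√(-1 + 13) = (36 - 17) + ((-2 - 15)/(-140))*√12 = 19 + (-17*(-1/140))*(2*√3) = 19 + 17*(2*√3)/140 = 19 + 17*√3/70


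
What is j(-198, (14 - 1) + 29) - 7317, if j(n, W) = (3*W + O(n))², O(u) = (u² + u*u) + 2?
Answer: 6167895979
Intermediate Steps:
O(u) = 2 + 2*u² (O(u) = (u² + u²) + 2 = 2*u² + 2 = 2 + 2*u²)
j(n, W) = (2 + 2*n² + 3*W)² (j(n, W) = (3*W + (2 + 2*n²))² = (2 + 2*n² + 3*W)²)
j(-198, (14 - 1) + 29) - 7317 = (2 + 2*(-198)² + 3*((14 - 1) + 29))² - 7317 = (2 + 2*39204 + 3*(13 + 29))² - 7317 = (2 + 78408 + 3*42)² - 7317 = (2 + 78408 + 126)² - 7317 = 78536² - 7317 = 6167903296 - 7317 = 6167895979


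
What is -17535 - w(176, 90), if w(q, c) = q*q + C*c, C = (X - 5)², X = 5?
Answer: -48511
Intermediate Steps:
C = 0 (C = (5 - 5)² = 0² = 0)
w(q, c) = q² (w(q, c) = q*q + 0*c = q² + 0 = q²)
-17535 - w(176, 90) = -17535 - 1*176² = -17535 - 1*30976 = -17535 - 30976 = -48511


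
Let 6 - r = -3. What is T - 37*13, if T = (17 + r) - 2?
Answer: -457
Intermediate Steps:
r = 9 (r = 6 - 1*(-3) = 6 + 3 = 9)
T = 24 (T = (17 + 9) - 2 = 26 - 2 = 24)
T - 37*13 = 24 - 37*13 = 24 - 481 = -457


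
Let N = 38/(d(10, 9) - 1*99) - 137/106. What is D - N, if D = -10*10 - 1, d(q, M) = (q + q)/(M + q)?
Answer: -19592377/197266 ≈ -99.320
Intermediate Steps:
d(q, M) = 2*q/(M + q) (d(q, M) = (2*q)/(M + q) = 2*q/(M + q))
D = -101 (D = -100 - 1 = -101)
N = -331489/197266 (N = 38/(2*10/(9 + 10) - 1*99) - 137/106 = 38/(2*10/19 - 99) - 137*1/106 = 38/(2*10*(1/19) - 99) - 137/106 = 38/(20/19 - 99) - 137/106 = 38/(-1861/19) - 137/106 = 38*(-19/1861) - 137/106 = -722/1861 - 137/106 = -331489/197266 ≈ -1.6804)
D - N = -101 - 1*(-331489/197266) = -101 + 331489/197266 = -19592377/197266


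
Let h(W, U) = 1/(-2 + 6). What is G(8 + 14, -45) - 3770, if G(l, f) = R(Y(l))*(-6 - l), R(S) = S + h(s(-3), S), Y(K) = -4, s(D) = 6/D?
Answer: -3665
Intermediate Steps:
h(W, U) = 1/4
R(S) = 1/4 + S (R(S) = S + 1/4 = 1/4 + S)
G(l, f) = 45/2 + 15*l/4 (G(l, f) = (1/4 - 4)*(-6 - l) = -15*(-6 - l)/4 = 45/2 + 15*l/4)
G(8 + 14, -45) - 3770 = (45/2 + 15*(8 + 14)/4) - 3770 = (45/2 + (15/4)*22) - 3770 = (45/2 + 165/2) - 3770 = 105 - 3770 = -3665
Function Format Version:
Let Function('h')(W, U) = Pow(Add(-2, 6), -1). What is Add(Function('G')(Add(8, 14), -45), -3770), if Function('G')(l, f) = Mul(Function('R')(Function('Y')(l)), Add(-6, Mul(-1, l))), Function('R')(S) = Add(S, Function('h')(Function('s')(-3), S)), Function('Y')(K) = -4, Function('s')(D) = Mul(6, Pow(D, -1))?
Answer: -3665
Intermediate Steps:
Function('h')(W, U) = Rational(1, 4) (Function('h')(W, U) = Pow(4, -1) = Rational(1, 4))
Function('R')(S) = Add(Rational(1, 4), S) (Function('R')(S) = Add(S, Rational(1, 4)) = Add(Rational(1, 4), S))
Function('G')(l, f) = Add(Rational(45, 2), Mul(Rational(15, 4), l)) (Function('G')(l, f) = Mul(Add(Rational(1, 4), -4), Add(-6, Mul(-1, l))) = Mul(Rational(-15, 4), Add(-6, Mul(-1, l))) = Add(Rational(45, 2), Mul(Rational(15, 4), l)))
Add(Function('G')(Add(8, 14), -45), -3770) = Add(Add(Rational(45, 2), Mul(Rational(15, 4), Add(8, 14))), -3770) = Add(Add(Rational(45, 2), Mul(Rational(15, 4), 22)), -3770) = Add(Add(Rational(45, 2), Rational(165, 2)), -3770) = Add(105, -3770) = -3665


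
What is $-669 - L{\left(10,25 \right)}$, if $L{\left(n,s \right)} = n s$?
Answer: $-919$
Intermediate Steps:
$-669 - L{\left(10,25 \right)} = -669 - 10 \cdot 25 = -669 - 250 = -919$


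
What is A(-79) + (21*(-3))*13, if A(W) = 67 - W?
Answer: -673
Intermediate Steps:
A(-79) + (21*(-3))*13 = (67 - 1*(-79)) + (21*(-3))*13 = (67 + 79) - 63*13 = 146 - 819 = -673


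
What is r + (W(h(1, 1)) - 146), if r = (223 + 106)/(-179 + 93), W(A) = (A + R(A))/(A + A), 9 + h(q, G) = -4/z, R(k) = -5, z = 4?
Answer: -25641/172 ≈ -149.08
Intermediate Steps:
h(q, G) = -10 (h(q, G) = -9 - 4/4 = -9 - 4*¼ = -9 - 1 = -10)
W(A) = (-5 + A)/(2*A) (W(A) = (A - 5)/(A + A) = (-5 + A)/((2*A)) = (-5 + A)*(1/(2*A)) = (-5 + A)/(2*A))
r = -329/86 (r = 329/(-86) = 329*(-1/86) = -329/86 ≈ -3.8256)
r + (W(h(1, 1)) - 146) = -329/86 + ((½)*(-5 - 10)/(-10) - 146) = -329/86 + ((½)*(-⅒)*(-15) - 146) = -329/86 + (¾ - 146) = -329/86 - 581/4 = -25641/172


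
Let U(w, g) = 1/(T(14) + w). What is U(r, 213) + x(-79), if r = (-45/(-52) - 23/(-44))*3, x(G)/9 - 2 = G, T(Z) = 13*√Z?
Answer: -133133163141/192110855 + 1063348*√14/192110855 ≈ -692.98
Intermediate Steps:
x(G) = 18 + 9*G
r = 1191/286 (r = (-45*(-1/52) - 23*(-1/44))*3 = (45/52 + 23/44)*3 = (397/286)*3 = 1191/286 ≈ 4.1643)
U(w, g) = 1/(w + 13*√14) (U(w, g) = 1/(13*√14 + w) = 1/(w + 13*√14))
U(r, 213) + x(-79) = 1/(1191/286 + 13*√14) + (18 + 9*(-79)) = 1/(1191/286 + 13*√14) + (18 - 711) = 1/(1191/286 + 13*√14) - 693 = -693 + 1/(1191/286 + 13*√14)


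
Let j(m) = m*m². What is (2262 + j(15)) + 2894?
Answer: 8531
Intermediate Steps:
j(m) = m³
(2262 + j(15)) + 2894 = (2262 + 15³) + 2894 = (2262 + 3375) + 2894 = 5637 + 2894 = 8531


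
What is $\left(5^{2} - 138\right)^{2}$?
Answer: $12769$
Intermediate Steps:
$\left(5^{2} - 138\right)^{2} = \left(25 - 138\right)^{2} = \left(-113\right)^{2} = 12769$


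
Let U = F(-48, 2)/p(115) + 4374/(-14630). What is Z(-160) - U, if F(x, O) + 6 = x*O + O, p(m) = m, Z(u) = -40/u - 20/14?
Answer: -6751/672980 ≈ -0.010032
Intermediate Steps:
Z(u) = -10/7 - 40/u (Z(u) = -40/u - 20*1/14 = -40/u - 10/7 = -10/7 - 40/u)
F(x, O) = -6 + O + O*x (F(x, O) = -6 + (x*O + O) = -6 + (O*x + O) = -6 + (O + O*x) = -6 + O + O*x)
U = -196601/168245 (U = (-6 + 2 + 2*(-48))/115 + 4374/(-14630) = (-6 + 2 - 96)*(1/115) + 4374*(-1/14630) = -100*1/115 - 2187/7315 = -20/23 - 2187/7315 = -196601/168245 ≈ -1.1685)
Z(-160) - U = (-10/7 - 40/(-160)) - 1*(-196601/168245) = (-10/7 - 40*(-1/160)) + 196601/168245 = (-10/7 + ¼) + 196601/168245 = -33/28 + 196601/168245 = -6751/672980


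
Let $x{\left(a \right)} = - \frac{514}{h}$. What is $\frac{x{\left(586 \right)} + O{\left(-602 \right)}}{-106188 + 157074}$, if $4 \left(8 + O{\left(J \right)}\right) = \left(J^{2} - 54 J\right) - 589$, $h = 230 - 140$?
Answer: $\frac{17742067}{9159480} \approx 1.937$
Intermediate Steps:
$h = 90$ ($h = 230 - 140 = 90$)
$O{\left(J \right)} = - \frac{621}{4} - \frac{27 J}{2} + \frac{J^{2}}{4}$ ($O{\left(J \right)} = -8 + \frac{\left(J^{2} - 54 J\right) - 589}{4} = -8 + \frac{-589 + J^{2} - 54 J}{4} = -8 - \left(\frac{589}{4} - \frac{J^{2}}{4} + \frac{27 J}{2}\right) = - \frac{621}{4} - \frac{27 J}{2} + \frac{J^{2}}{4}$)
$x{\left(a \right)} = - \frac{257}{45}$ ($x{\left(a \right)} = - \frac{514}{90} = \left(-514\right) \frac{1}{90} = - \frac{257}{45}$)
$\frac{x{\left(586 \right)} + O{\left(-602 \right)}}{-106188 + 157074} = \frac{- \frac{257}{45} - \left(- \frac{31887}{4} - 90601\right)}{-106188 + 157074} = \frac{- \frac{257}{45} + \left(- \frac{621}{4} + 8127 + \frac{1}{4} \cdot 362404\right)}{50886} = \left(- \frac{257}{45} + \left(- \frac{621}{4} + 8127 + 90601\right)\right) \frac{1}{50886} = \left(- \frac{257}{45} + \frac{394291}{4}\right) \frac{1}{50886} = \frac{17742067}{180} \cdot \frac{1}{50886} = \frac{17742067}{9159480}$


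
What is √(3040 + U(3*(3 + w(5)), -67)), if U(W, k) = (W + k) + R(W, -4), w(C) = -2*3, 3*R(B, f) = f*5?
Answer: 2*√6654/3 ≈ 54.381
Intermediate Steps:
R(B, f) = 5*f/3 (R(B, f) = (f*5)/3 = (5*f)/3 = 5*f/3)
w(C) = -6
U(W, k) = -20/3 + W + k (U(W, k) = (W + k) + (5/3)*(-4) = (W + k) - 20/3 = -20/3 + W + k)
√(3040 + U(3*(3 + w(5)), -67)) = √(3040 + (-20/3 + 3*(3 - 6) - 67)) = √(3040 + (-20/3 + 3*(-3) - 67)) = √(3040 + (-20/3 - 9 - 67)) = √(3040 - 248/3) = √(8872/3) = 2*√6654/3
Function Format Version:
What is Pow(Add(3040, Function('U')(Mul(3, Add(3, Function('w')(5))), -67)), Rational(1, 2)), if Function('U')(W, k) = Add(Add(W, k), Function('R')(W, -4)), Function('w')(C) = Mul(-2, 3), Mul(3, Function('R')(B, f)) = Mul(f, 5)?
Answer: Mul(Rational(2, 3), Pow(6654, Rational(1, 2))) ≈ 54.381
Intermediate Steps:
Function('R')(B, f) = Mul(Rational(5, 3), f) (Function('R')(B, f) = Mul(Rational(1, 3), Mul(f, 5)) = Mul(Rational(1, 3), Mul(5, f)) = Mul(Rational(5, 3), f))
Function('w')(C) = -6
Function('U')(W, k) = Add(Rational(-20, 3), W, k) (Function('U')(W, k) = Add(Add(W, k), Mul(Rational(5, 3), -4)) = Add(Add(W, k), Rational(-20, 3)) = Add(Rational(-20, 3), W, k))
Pow(Add(3040, Function('U')(Mul(3, Add(3, Function('w')(5))), -67)), Rational(1, 2)) = Pow(Add(3040, Add(Rational(-20, 3), Mul(3, Add(3, -6)), -67)), Rational(1, 2)) = Pow(Add(3040, Add(Rational(-20, 3), Mul(3, -3), -67)), Rational(1, 2)) = Pow(Add(3040, Add(Rational(-20, 3), -9, -67)), Rational(1, 2)) = Pow(Add(3040, Rational(-248, 3)), Rational(1, 2)) = Pow(Rational(8872, 3), Rational(1, 2)) = Mul(Rational(2, 3), Pow(6654, Rational(1, 2)))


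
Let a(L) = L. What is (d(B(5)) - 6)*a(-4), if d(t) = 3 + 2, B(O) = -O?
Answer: 4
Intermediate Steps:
d(t) = 5
(d(B(5)) - 6)*a(-4) = (5 - 6)*(-4) = -1*(-4) = 4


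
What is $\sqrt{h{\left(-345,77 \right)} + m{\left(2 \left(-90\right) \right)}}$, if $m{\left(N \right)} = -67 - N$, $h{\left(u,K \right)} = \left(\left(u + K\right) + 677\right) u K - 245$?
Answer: $i \sqrt{10865217} \approx 3296.2 i$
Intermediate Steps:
$h{\left(u,K \right)} = -245 + K u \left(677 + K + u\right)$ ($h{\left(u,K \right)} = \left(\left(K + u\right) + 677\right) u K - 245 = \left(677 + K + u\right) u K - 245 = u \left(677 + K + u\right) K - 245 = K u \left(677 + K + u\right) - 245 = -245 + K u \left(677 + K + u\right)$)
$\sqrt{h{\left(-345,77 \right)} + m{\left(2 \left(-90\right) \right)}} = \sqrt{\left(-245 + 77 \left(-345\right)^{2} - 345 \cdot 77^{2} + 677 \cdot 77 \left(-345\right)\right) - \left(67 + 2 \left(-90\right)\right)} = \sqrt{\left(-245 + 77 \cdot 119025 - 2045505 - 17984505\right) - -113} = \sqrt{\left(-245 + 9164925 - 2045505 - 17984505\right) + \left(-67 + 180\right)} = \sqrt{-10865330 + 113} = \sqrt{-10865217} = i \sqrt{10865217}$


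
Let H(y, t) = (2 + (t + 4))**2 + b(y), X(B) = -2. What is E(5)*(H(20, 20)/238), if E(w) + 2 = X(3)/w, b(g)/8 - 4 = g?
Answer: -744/85 ≈ -8.7529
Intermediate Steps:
b(g) = 32 + 8*g
H(y, t) = 32 + (6 + t)**2 + 8*y (H(y, t) = (2 + (t + 4))**2 + (32 + 8*y) = (2 + (4 + t))**2 + (32 + 8*y) = (6 + t)**2 + (32 + 8*y) = 32 + (6 + t)**2 + 8*y)
E(w) = -2 - 2/w
E(5)*(H(20, 20)/238) = (-2 - 2/5)*((32 + (6 + 20)**2 + 8*20)/238) = (-2 - 2*1/5)*((32 + 26**2 + 160)*(1/238)) = (-2 - 2/5)*((32 + 676 + 160)*(1/238)) = -10416/(5*238) = -12/5*62/17 = -744/85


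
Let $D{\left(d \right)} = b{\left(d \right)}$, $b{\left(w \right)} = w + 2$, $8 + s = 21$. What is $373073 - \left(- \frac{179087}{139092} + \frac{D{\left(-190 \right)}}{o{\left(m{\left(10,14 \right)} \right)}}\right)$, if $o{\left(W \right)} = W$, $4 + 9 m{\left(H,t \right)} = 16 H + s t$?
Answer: $\frac{8769806319539}{23506548} \approx 3.7308 \cdot 10^{5}$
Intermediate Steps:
$s = 13$ ($s = -8 + 21 = 13$)
$b{\left(w \right)} = 2 + w$
$D{\left(d \right)} = 2 + d$
$m{\left(H,t \right)} = - \frac{4}{9} + \frac{13 t}{9} + \frac{16 H}{9}$ ($m{\left(H,t \right)} = - \frac{4}{9} + \frac{16 H + 13 t}{9} = - \frac{4}{9} + \frac{13 t + 16 H}{9} = - \frac{4}{9} + \left(\frac{13 t}{9} + \frac{16 H}{9}\right) = - \frac{4}{9} + \frac{13 t}{9} + \frac{16 H}{9}$)
$373073 - \left(- \frac{179087}{139092} + \frac{D{\left(-190 \right)}}{o{\left(m{\left(10,14 \right)} \right)}}\right) = 373073 - \left(- \frac{179087}{139092} + \frac{2 - 190}{- \frac{4}{9} + \frac{13}{9} \cdot 14 + \frac{16}{9} \cdot 10}\right) = 373073 - \left(\left(-179087\right) \frac{1}{139092} - \frac{188}{- \frac{4}{9} + \frac{182}{9} + \frac{160}{9}}\right) = 373073 - \left(- \frac{179087}{139092} - \frac{188}{\frac{338}{9}}\right) = 373073 - \left(- \frac{179087}{139092} - \frac{846}{169}\right) = 373073 - - \frac{147937535}{23506548} = 373073 + \frac{147937535}{23506548} = \frac{8769806319539}{23506548}$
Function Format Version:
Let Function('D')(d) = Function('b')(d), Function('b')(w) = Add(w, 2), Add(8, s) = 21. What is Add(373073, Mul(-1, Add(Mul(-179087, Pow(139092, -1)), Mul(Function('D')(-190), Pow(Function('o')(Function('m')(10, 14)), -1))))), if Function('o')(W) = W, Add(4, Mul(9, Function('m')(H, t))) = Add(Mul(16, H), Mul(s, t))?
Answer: Rational(8769806319539, 23506548) ≈ 3.7308e+5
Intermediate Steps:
s = 13 (s = Add(-8, 21) = 13)
Function('b')(w) = Add(2, w)
Function('D')(d) = Add(2, d)
Function('m')(H, t) = Add(Rational(-4, 9), Mul(Rational(13, 9), t), Mul(Rational(16, 9), H)) (Function('m')(H, t) = Add(Rational(-4, 9), Mul(Rational(1, 9), Add(Mul(16, H), Mul(13, t)))) = Add(Rational(-4, 9), Mul(Rational(1, 9), Add(Mul(13, t), Mul(16, H)))) = Add(Rational(-4, 9), Add(Mul(Rational(13, 9), t), Mul(Rational(16, 9), H))) = Add(Rational(-4, 9), Mul(Rational(13, 9), t), Mul(Rational(16, 9), H)))
Add(373073, Mul(-1, Add(Mul(-179087, Pow(139092, -1)), Mul(Function('D')(-190), Pow(Function('o')(Function('m')(10, 14)), -1))))) = Add(373073, Mul(-1, Add(Mul(-179087, Pow(139092, -1)), Mul(Add(2, -190), Pow(Add(Rational(-4, 9), Mul(Rational(13, 9), 14), Mul(Rational(16, 9), 10)), -1))))) = Add(373073, Mul(-1, Add(Mul(-179087, Rational(1, 139092)), Mul(-188, Pow(Add(Rational(-4, 9), Rational(182, 9), Rational(160, 9)), -1))))) = Add(373073, Mul(-1, Add(Rational(-179087, 139092), Mul(-188, Pow(Rational(338, 9), -1))))) = Add(373073, Mul(-1, Add(Rational(-179087, 139092), Mul(-188, Rational(9, 338))))) = Add(373073, Mul(-1, Add(Rational(-179087, 139092), Rational(-846, 169)))) = Add(373073, Mul(-1, Rational(-147937535, 23506548))) = Add(373073, Rational(147937535, 23506548)) = Rational(8769806319539, 23506548)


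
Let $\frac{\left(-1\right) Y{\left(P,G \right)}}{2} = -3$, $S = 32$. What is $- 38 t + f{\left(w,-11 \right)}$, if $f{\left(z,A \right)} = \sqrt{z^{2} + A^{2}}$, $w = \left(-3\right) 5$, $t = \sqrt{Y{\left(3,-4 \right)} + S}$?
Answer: $\sqrt{346} - 38 \sqrt{38} \approx -215.65$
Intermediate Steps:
$Y{\left(P,G \right)} = 6$ ($Y{\left(P,G \right)} = \left(-2\right) \left(-3\right) = 6$)
$t = \sqrt{38}$ ($t = \sqrt{6 + 32} = \sqrt{38} \approx 6.1644$)
$w = -15$
$f{\left(z,A \right)} = \sqrt{A^{2} + z^{2}}$
$- 38 t + f{\left(w,-11 \right)} = - 38 \sqrt{38} + \sqrt{\left(-11\right)^{2} + \left(-15\right)^{2}} = - 38 \sqrt{38} + \sqrt{121 + 225} = - 38 \sqrt{38} + \sqrt{346} = \sqrt{346} - 38 \sqrt{38}$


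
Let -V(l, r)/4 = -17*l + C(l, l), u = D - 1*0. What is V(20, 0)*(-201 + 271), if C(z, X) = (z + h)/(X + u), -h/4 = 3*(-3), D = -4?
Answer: 94220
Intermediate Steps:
h = 36 (h = -12*(-3) = -4*(-9) = 36)
u = -4 (u = -4 - 1*0 = -4 + 0 = -4)
C(z, X) = (36 + z)/(-4 + X) (C(z, X) = (z + 36)/(X - 4) = (36 + z)/(-4 + X))
V(l, r) = 68*l - 4*(36 + l)/(-4 + l) (V(l, r) = -4*(-17*l + (36 + l)/(-4 + l)) = 68*l - 4*(36 + l)/(-4 + l))
V(20, 0)*(-201 + 271) = (4*(-36 - 69*20 + 17*20²)/(-4 + 20))*(-201 + 271) = (4*(-36 - 1380 + 17*400)/16)*70 = (4*(1/16)*(-36 - 1380 + 6800))*70 = (4*(1/16)*5384)*70 = 1346*70 = 94220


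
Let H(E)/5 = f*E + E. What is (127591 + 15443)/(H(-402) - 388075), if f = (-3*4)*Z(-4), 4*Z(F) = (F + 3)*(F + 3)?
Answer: -143034/384055 ≈ -0.37243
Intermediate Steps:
Z(F) = (3 + F)²/4 (Z(F) = ((F + 3)*(F + 3))/4 = ((3 + F)*(3 + F))/4 = (3 + F)²/4)
f = -3 (f = (-3*4)*((3 - 4)²/4) = -3*(-1)² = -3 ≈ -3.0000)
H(E) = -10*E (H(E) = 5*(-3*E + E) = 5*(-2*E) = -10*E)
(127591 + 15443)/(H(-402) - 388075) = (127591 + 15443)/(-10*(-402) - 388075) = 143034/(4020 - 388075) = 143034/(-384055) = 143034*(-1/384055) = -143034/384055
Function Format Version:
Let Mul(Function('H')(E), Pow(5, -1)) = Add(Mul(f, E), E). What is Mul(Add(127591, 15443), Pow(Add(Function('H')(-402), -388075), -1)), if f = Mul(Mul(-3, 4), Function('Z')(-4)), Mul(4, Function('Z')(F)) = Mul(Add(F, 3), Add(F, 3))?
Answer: Rational(-143034, 384055) ≈ -0.37243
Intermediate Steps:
Function('Z')(F) = Mul(Rational(1, 4), Pow(Add(3, F), 2)) (Function('Z')(F) = Mul(Rational(1, 4), Mul(Add(F, 3), Add(F, 3))) = Mul(Rational(1, 4), Mul(Add(3, F), Add(3, F))) = Mul(Rational(1, 4), Pow(Add(3, F), 2)))
f = -3 (f = Mul(Mul(-3, 4), Mul(Rational(1, 4), Pow(Add(3, -4), 2))) = Mul(-12, Mul(Rational(1, 4), Pow(-1, 2))) = Mul(-12, Mul(Rational(1, 4), 1)) = Mul(-12, Rational(1, 4)) = -3)
Function('H')(E) = Mul(-10, E) (Function('H')(E) = Mul(5, Add(Mul(-3, E), E)) = Mul(5, Mul(-2, E)) = Mul(-10, E))
Mul(Add(127591, 15443), Pow(Add(Function('H')(-402), -388075), -1)) = Mul(Add(127591, 15443), Pow(Add(Mul(-10, -402), -388075), -1)) = Mul(143034, Pow(Add(4020, -388075), -1)) = Mul(143034, Pow(-384055, -1)) = Mul(143034, Rational(-1, 384055)) = Rational(-143034, 384055)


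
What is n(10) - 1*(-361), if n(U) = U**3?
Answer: 1361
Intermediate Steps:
n(10) - 1*(-361) = 10**3 - 1*(-361) = 1000 + 361 = 1361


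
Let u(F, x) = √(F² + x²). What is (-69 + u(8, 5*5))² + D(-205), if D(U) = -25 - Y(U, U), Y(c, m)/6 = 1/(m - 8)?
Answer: 385177/71 - 138*√689 ≈ 1802.7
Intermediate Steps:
Y(c, m) = 6/(-8 + m) (Y(c, m) = 6/(m - 8) = 6/(-8 + m))
D(U) = -25 - 6/(-8 + U)
(-69 + u(8, 5*5))² + D(-205) = (-69 + √(8² + (5*5)²))² + (194 - 25*(-205))/(-8 - 205) = (-69 + √(64 + 25²))² + (194 + 5125)/(-213) = (-69 + √(64 + 625))² - 1/213*5319 = (-69 + √689)² - 1773/71 = -1773/71 + (-69 + √689)²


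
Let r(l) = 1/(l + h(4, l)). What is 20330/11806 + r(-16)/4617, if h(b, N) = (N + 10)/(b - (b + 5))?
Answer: 3472924055/2016807174 ≈ 1.7220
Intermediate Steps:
h(b, N) = -2 - N/5 (h(b, N) = (10 + N)/(b - (5 + b)) = (10 + N)/(b + (-5 - b)) = (10 + N)/(-5) = (10 + N)*(-1/5) = -2 - N/5)
r(l) = 1/(-2 + 4*l/5) (r(l) = 1/(l + (-2 - l/5)) = 1/(-2 + 4*l/5))
20330/11806 + r(-16)/4617 = 20330/11806 + (5/(2*(-5 + 2*(-16))))/4617 = 20330*(1/11806) + (5/(2*(-5 - 32)))*(1/4617) = 10165/5903 + ((5/2)/(-37))*(1/4617) = 10165/5903 + ((5/2)*(-1/37))*(1/4617) = 10165/5903 - 5/74*1/4617 = 10165/5903 - 5/341658 = 3472924055/2016807174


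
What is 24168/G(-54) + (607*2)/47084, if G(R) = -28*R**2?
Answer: -5410445/20022471 ≈ -0.27022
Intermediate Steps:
24168/G(-54) + (607*2)/47084 = 24168/((-28*(-54)**2)) + (607*2)/47084 = 24168/((-28*2916)) + 1214*(1/47084) = 24168/(-81648) + 607/23542 = 24168*(-1/81648) + 607/23542 = -1007/3402 + 607/23542 = -5410445/20022471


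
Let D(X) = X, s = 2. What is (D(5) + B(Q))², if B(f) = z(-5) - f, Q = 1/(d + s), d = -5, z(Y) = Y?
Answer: ⅑ ≈ 0.11111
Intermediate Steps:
Q = -⅓ (Q = 1/(-5 + 2) = 1/(-3) = -⅓ ≈ -0.33333)
B(f) = -5 - f
(D(5) + B(Q))² = (5 + (-5 - 1*(-⅓)))² = (5 + (-5 + ⅓))² = (5 - 14/3)² = (⅓)² = ⅑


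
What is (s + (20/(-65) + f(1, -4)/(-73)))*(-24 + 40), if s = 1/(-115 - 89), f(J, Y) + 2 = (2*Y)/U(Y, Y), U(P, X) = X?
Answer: -3316/663 ≈ -5.0015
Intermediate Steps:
f(J, Y) = 0 (f(J, Y) = -2 + (2*Y)/Y = -2 + 2 = 0)
s = -1/204 (s = 1/(-204) = -1/204 ≈ -0.0049020)
(s + (20/(-65) + f(1, -4)/(-73)))*(-24 + 40) = (-1/204 + (20/(-65) + 0/(-73)))*(-24 + 40) = (-1/204 + (20*(-1/65) + 0*(-1/73)))*16 = (-1/204 + (-4/13 + 0))*16 = (-1/204 - 4/13)*16 = -829/2652*16 = -3316/663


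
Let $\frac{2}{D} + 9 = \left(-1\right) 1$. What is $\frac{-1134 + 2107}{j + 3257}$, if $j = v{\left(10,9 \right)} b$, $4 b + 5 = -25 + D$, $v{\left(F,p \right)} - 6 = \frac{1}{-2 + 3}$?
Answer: $\frac{19460}{64083} \approx 0.30367$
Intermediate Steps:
$D = - \frac{1}{5}$ ($D = \frac{2}{-9 - 1} = \frac{2}{-10} = 2 \left(- \frac{1}{10}\right) = - \frac{1}{5} \approx -0.2$)
$v{\left(F,p \right)} = 7$ ($v{\left(F,p \right)} = 6 + \frac{1}{-2 + 3} = 6 + 1^{-1} = 6 + 1 = 7$)
$b = - \frac{151}{20}$ ($b = - \frac{5}{4} + \frac{-25 - \frac{1}{5}}{4} = - \frac{5}{4} + \frac{1}{4} \left(- \frac{126}{5}\right) = - \frac{5}{4} - \frac{63}{10} = - \frac{151}{20} \approx -7.55$)
$j = - \frac{1057}{20}$ ($j = 7 \left(- \frac{151}{20}\right) = - \frac{1057}{20} \approx -52.85$)
$\frac{-1134 + 2107}{j + 3257} = \frac{-1134 + 2107}{- \frac{1057}{20} + 3257} = \frac{973}{\frac{64083}{20}} = 973 \cdot \frac{20}{64083} = \frac{19460}{64083}$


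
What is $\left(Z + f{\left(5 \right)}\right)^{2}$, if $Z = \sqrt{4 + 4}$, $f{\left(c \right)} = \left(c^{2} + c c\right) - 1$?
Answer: $2409 + 196 \sqrt{2} \approx 2686.2$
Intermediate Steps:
$f{\left(c \right)} = -1 + 2 c^{2}$ ($f{\left(c \right)} = \left(c^{2} + c^{2}\right) - 1 = 2 c^{2} - 1 = -1 + 2 c^{2}$)
$Z = 2 \sqrt{2}$ ($Z = \sqrt{8} = 2 \sqrt{2} \approx 2.8284$)
$\left(Z + f{\left(5 \right)}\right)^{2} = \left(2 \sqrt{2} - \left(1 - 2 \cdot 5^{2}\right)\right)^{2} = \left(2 \sqrt{2} + \left(-1 + 2 \cdot 25\right)\right)^{2} = \left(2 \sqrt{2} + \left(-1 + 50\right)\right)^{2} = \left(2 \sqrt{2} + 49\right)^{2} = \left(49 + 2 \sqrt{2}\right)^{2}$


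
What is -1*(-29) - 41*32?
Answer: -1283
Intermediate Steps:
-1*(-29) - 41*32 = 29 - 1312 = -1283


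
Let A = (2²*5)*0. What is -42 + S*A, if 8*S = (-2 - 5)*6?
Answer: -42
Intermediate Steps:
A = 0 (A = (4*5)*0 = 20*0 = 0)
S = -21/4 (S = ((-2 - 5)*6)/8 = (-7*6)/8 = (⅛)*(-42) = -21/4 ≈ -5.2500)
-42 + S*A = -42 - 21/4*0 = -42 + 0 = -42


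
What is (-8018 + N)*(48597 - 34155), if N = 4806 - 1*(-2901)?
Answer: -4491462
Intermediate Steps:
N = 7707 (N = 4806 + 2901 = 7707)
(-8018 + N)*(48597 - 34155) = (-8018 + 7707)*(48597 - 34155) = -311*14442 = -4491462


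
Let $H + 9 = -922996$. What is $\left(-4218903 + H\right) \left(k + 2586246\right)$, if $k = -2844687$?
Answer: $1328879845428$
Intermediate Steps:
$H = -923005$ ($H = -9 - 922996 = -923005$)
$\left(-4218903 + H\right) \left(k + 2586246\right) = \left(-4218903 - 923005\right) \left(-2844687 + 2586246\right) = \left(-5141908\right) \left(-258441\right) = 1328879845428$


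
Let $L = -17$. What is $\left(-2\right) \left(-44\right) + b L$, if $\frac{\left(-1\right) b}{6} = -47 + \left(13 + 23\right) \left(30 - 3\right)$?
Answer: $94438$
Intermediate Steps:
$b = -5550$ ($b = - 6 \left(-47 + \left(13 + 23\right) \left(30 - 3\right)\right) = - 6 \left(-47 + 36 \cdot 27\right) = - 6 \left(-47 + 972\right) = \left(-6\right) 925 = -5550$)
$\left(-2\right) \left(-44\right) + b L = \left(-2\right) \left(-44\right) - -94350 = 88 + 94350 = 94438$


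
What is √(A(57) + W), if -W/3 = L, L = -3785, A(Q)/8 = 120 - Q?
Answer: √11859 ≈ 108.90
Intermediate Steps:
A(Q) = 960 - 8*Q (A(Q) = 8*(120 - Q) = 960 - 8*Q)
W = 11355 (W = -3*(-3785) = 11355)
√(A(57) + W) = √((960 - 8*57) + 11355) = √((960 - 456) + 11355) = √(504 + 11355) = √11859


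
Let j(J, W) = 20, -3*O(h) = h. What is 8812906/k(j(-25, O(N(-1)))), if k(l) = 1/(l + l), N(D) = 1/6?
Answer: 352516240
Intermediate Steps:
N(D) = 1/6
O(h) = -h/3
k(l) = 1/(2*l)
8812906/k(j(-25, O(N(-1)))) = 8812906/(((1/2)/20)) = 8812906/(((1/2)*(1/20))) = 8812906/(1/40) = 8812906*40 = 352516240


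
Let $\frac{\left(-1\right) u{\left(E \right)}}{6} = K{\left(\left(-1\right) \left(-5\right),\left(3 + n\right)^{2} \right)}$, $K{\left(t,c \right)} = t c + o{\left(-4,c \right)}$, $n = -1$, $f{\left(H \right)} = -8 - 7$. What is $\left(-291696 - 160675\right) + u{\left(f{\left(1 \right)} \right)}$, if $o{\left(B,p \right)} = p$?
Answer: $-452515$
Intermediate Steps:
$f{\left(H \right)} = -15$ ($f{\left(H \right)} = -8 - 7 = -15$)
$K{\left(t,c \right)} = c + c t$ ($K{\left(t,c \right)} = t c + c = c t + c = c + c t$)
$u{\left(E \right)} = -144$ ($u{\left(E \right)} = - 6 \left(3 - 1\right)^{2} \left(1 - -5\right) = - 6 \cdot 2^{2} \left(1 + 5\right) = - 6 \cdot 4 \cdot 6 = \left(-6\right) 24 = -144$)
$\left(-291696 - 160675\right) + u{\left(f{\left(1 \right)} \right)} = \left(-291696 - 160675\right) - 144 = -452371 - 144 = -452515$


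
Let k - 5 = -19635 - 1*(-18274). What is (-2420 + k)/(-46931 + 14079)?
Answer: 944/8213 ≈ 0.11494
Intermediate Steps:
k = -1356 (k = 5 + (-19635 - 1*(-18274)) = 5 + (-19635 + 18274) = 5 - 1361 = -1356)
(-2420 + k)/(-46931 + 14079) = (-2420 - 1356)/(-46931 + 14079) = -3776/(-32852) = -3776*(-1/32852) = 944/8213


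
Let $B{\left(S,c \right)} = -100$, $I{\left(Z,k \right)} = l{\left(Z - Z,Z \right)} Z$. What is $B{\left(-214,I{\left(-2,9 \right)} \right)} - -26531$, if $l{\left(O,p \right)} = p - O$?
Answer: $26431$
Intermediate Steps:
$I{\left(Z,k \right)} = Z^{2}$ ($I{\left(Z,k \right)} = \left(Z - \left(Z - Z\right)\right) Z = \left(Z - 0\right) Z = \left(Z + 0\right) Z = Z Z = Z^{2}$)
$B{\left(-214,I{\left(-2,9 \right)} \right)} - -26531 = -100 - -26531 = -100 + 26531 = 26431$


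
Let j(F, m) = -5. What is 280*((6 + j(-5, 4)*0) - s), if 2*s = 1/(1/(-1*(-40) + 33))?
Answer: -8540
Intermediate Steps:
s = 73/2 (s = 1/(2*(1/(-1*(-40) + 33))) = 1/(2*(1/(40 + 33))) = 1/(2*(1/73)) = (½)*73 = 73/2 ≈ 36.500)
280*((6 + j(-5, 4)*0) - s) = 280*((6 - 5*0) - 1*73/2) = 280*((6 + 0) - 73/2) = 280*(6 - 73/2) = 280*(-61/2) = -8540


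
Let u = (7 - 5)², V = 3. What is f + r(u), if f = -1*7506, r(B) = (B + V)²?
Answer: -7457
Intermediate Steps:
u = 4 (u = 2² = 4)
r(B) = (3 + B)² (r(B) = (B + 3)² = (3 + B)²)
f = -7506
f + r(u) = -7506 + (3 + 4)² = -7506 + 7² = -7506 + 49 = -7457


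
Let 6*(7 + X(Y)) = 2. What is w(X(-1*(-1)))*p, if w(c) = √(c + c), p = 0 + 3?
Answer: 2*I*√30 ≈ 10.954*I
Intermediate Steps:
p = 3
X(Y) = -20/3 (X(Y) = -7 + (⅙)*2 = -7 + ⅓ = -20/3)
w(c) = √2*√c (w(c) = √(2*c) = √2*√c)
w(X(-1*(-1)))*p = (√2*√(-20/3))*3 = (√2*(2*I*√15/3))*3 = (2*I*√30/3)*3 = 2*I*√30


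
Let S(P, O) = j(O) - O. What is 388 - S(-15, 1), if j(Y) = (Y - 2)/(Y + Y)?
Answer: 779/2 ≈ 389.50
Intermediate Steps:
j(Y) = (-2 + Y)/(2*Y) (j(Y) = (-2 + Y)/((2*Y)) = (-2 + Y)*(1/(2*Y)) = (-2 + Y)/(2*Y))
S(P, O) = -O + (-2 + O)/(2*O) (S(P, O) = (-2 + O)/(2*O) - O = -O + (-2 + O)/(2*O))
388 - S(-15, 1) = 388 - (1/2 - 1*1 - 1/1) = 388 - (1/2 - 1 - 1*1) = 388 - (1/2 - 1 - 1) = 388 - 1*(-3/2) = 388 + 3/2 = 779/2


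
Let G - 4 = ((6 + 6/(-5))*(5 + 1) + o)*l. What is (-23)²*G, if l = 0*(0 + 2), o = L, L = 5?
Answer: 2116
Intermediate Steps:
o = 5
l = 0 (l = 0*2 = 0)
G = 4 (G = 4 + ((6 + 6/(-5))*(5 + 1) + 5)*0 = 4 + ((6 + 6*(-⅕))*6 + 5)*0 = 4 + ((6 - 6/5)*6 + 5)*0 = 4 + ((24/5)*6 + 5)*0 = 4 + (144/5 + 5)*0 = 4 + (169/5)*0 = 4 + 0 = 4)
(-23)²*G = (-23)²*4 = 529*4 = 2116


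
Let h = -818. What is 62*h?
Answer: -50716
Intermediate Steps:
62*h = 62*(-818) = -50716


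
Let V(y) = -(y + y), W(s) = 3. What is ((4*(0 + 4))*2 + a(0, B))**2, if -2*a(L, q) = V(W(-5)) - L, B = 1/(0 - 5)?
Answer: 1225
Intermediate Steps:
V(y) = -2*y
B = -1/5 (B = 1/(-5) = -1/5 ≈ -0.20000)
a(L, q) = 3 + L/2 (a(L, q) = -(-2*3 - L)/2 = -(-6 - L)/2 = 3 + L/2)
((4*(0 + 4))*2 + a(0, B))**2 = ((4*(0 + 4))*2 + (3 + (1/2)*0))**2 = ((4*4)*2 + (3 + 0))**2 = (16*2 + 3)**2 = (32 + 3)**2 = 35**2 = 1225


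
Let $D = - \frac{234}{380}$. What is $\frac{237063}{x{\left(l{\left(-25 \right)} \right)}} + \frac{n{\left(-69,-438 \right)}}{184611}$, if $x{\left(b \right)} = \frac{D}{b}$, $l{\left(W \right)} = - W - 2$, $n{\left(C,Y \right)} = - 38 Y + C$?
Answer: $- \frac{21250065545015}{2399943} \approx -8.8544 \cdot 10^{6}$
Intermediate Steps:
$n{\left(C,Y \right)} = C - 38 Y$
$D = - \frac{117}{190}$ ($D = \left(-234\right) \frac{1}{380} = - \frac{117}{190} \approx -0.61579$)
$l{\left(W \right)} = -2 - W$
$x{\left(b \right)} = - \frac{117}{190 b}$
$\frac{237063}{x{\left(l{\left(-25 \right)} \right)}} + \frac{n{\left(-69,-438 \right)}}{184611} = \frac{237063}{\left(- \frac{117}{190}\right) \frac{1}{-2 - -25}} + \frac{-69 - -16644}{184611} = \frac{237063}{\left(- \frac{117}{190}\right) \frac{1}{-2 + 25}} + \left(-69 + 16644\right) \frac{1}{184611} = \frac{237063}{\left(- \frac{117}{190}\right) \frac{1}{23}} + 16575 \cdot \frac{1}{184611} = \frac{237063}{\left(- \frac{117}{190}\right) \frac{1}{23}} + \frac{5525}{61537} = \frac{237063}{- \frac{117}{4370}} + \frac{5525}{61537} = 237063 \left(- \frac{4370}{117}\right) + \frac{5525}{61537} = - \frac{345321770}{39} + \frac{5525}{61537} = - \frac{21250065545015}{2399943}$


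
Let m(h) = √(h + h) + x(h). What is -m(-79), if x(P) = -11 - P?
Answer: -68 - I*√158 ≈ -68.0 - 12.57*I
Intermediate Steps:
m(h) = -11 - h + √2*√h (m(h) = √(h + h) + (-11 - h) = √(2*h) + (-11 - h) = √2*√h + (-11 - h) = -11 - h + √2*√h)
-m(-79) = -(-11 - 1*(-79) + √2*√(-79)) = -(-11 + 79 + √2*(I*√79)) = -(-11 + 79 + I*√158) = -(68 + I*√158) = -68 - I*√158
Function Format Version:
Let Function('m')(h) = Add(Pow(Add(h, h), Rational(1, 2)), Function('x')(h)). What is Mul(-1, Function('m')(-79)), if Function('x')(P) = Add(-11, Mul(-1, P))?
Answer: Add(-68, Mul(-1, I, Pow(158, Rational(1, 2)))) ≈ Add(-68.000, Mul(-12.570, I))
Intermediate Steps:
Function('m')(h) = Add(-11, Mul(-1, h), Mul(Pow(2, Rational(1, 2)), Pow(h, Rational(1, 2)))) (Function('m')(h) = Add(Pow(Add(h, h), Rational(1, 2)), Add(-11, Mul(-1, h))) = Add(Pow(Mul(2, h), Rational(1, 2)), Add(-11, Mul(-1, h))) = Add(Mul(Pow(2, Rational(1, 2)), Pow(h, Rational(1, 2))), Add(-11, Mul(-1, h))) = Add(-11, Mul(-1, h), Mul(Pow(2, Rational(1, 2)), Pow(h, Rational(1, 2)))))
Mul(-1, Function('m')(-79)) = Mul(-1, Add(-11, Mul(-1, -79), Mul(Pow(2, Rational(1, 2)), Pow(-79, Rational(1, 2))))) = Mul(-1, Add(-11, 79, Mul(Pow(2, Rational(1, 2)), Mul(I, Pow(79, Rational(1, 2)))))) = Mul(-1, Add(-11, 79, Mul(I, Pow(158, Rational(1, 2))))) = Mul(-1, Add(68, Mul(I, Pow(158, Rational(1, 2))))) = Add(-68, Mul(-1, I, Pow(158, Rational(1, 2))))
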